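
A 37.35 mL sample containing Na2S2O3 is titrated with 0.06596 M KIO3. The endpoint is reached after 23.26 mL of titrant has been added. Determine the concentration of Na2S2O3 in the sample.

0.246 M

n(KIO3) = 0.06596 x 0.02326 = 0.001534 mol.
From the balanced equation, 1 mol KIO3 reacts with 6 mol Na2S2O3, so n(Na2S2O3) = 0.001534 x 6/1 = 0.009205 mol.
[Na2S2O3] = 0.009205 / 0.03735 L = 0.246 M.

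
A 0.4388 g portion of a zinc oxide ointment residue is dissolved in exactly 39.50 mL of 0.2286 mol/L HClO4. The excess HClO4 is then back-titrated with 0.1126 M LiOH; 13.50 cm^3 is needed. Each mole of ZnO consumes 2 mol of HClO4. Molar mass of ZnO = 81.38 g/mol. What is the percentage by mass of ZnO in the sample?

Total n(HClO4) added = 0.2286 x 0.03950 = 0.009030 mol.
n(LiOH) used = 0.1126 x 0.01350 = 0.001520 mol, which equals the excess n(HClO4).
So n(HClO4) consumed by the sample = 0.009030 - 0.001520 = 0.007510 mol.
n(ZnO) = 0.007510 / 2 = 0.003755 mol.
mass ZnO = 0.003755 x 81.38 = 0.3056 g, so %ZnO = 0.3056/0.4388 x 100 = 69.6%.

69.6%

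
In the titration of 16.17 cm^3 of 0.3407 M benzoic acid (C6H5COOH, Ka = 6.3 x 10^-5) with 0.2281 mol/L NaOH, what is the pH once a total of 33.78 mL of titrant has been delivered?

12.64

n(acid) = 0.3407 x 0.01617 = 0.005509 mol; n(NaOH) added = 0.2281 x 0.03378 = 0.007705 mol.
Base is in excess by 0.007705 - 0.005509 = 0.002196 mol in a total volume of 0.04995 L.
[OH^-] = 0.002196/0.04995 = 0.04397 M, so pOH = 1.36 and pH = 14.00 - 1.36 = 12.64.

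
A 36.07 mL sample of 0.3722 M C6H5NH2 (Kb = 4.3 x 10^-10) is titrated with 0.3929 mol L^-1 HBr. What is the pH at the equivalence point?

n(C6H5NH2) = 0.3722 x 0.03607 = 0.01343 mol; V(HBr) at equivalence = 0.01343/0.3929 = 0.03417 L.
At equivalence the base is fully converted to C6H5NH3+; total volume = 0.07024 L, so [C6H5NH3+] = 0.01343/0.07024 = 0.1911 M.
Ka(C6H5NH3+) = Kw/Kb = 1.0e-14 / 4.3 x 10^-10 = 2.33e-5.
[H^+] = sqrt(Ka x [C6H5NH3+]) = sqrt(2.33e-5 x 0.1911) = 0.00211 M.
pH = -log(0.00211) = 2.68.

2.68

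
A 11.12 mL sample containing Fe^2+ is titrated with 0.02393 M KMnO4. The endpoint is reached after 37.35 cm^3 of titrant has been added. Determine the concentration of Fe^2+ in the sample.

0.402 M

n(KMnO4) = 0.02393 x 0.03735 = 0.0008938 mol.
From the balanced equation, 1 mol KMnO4 reacts with 5 mol Fe^2+, so n(Fe^2+) = 0.0008938 x 5/1 = 0.004469 mol.
[Fe^2+] = 0.004469 / 0.01112 L = 0.402 M.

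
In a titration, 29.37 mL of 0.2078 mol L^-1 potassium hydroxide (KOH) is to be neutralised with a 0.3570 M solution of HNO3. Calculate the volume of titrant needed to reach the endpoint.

17.1 mL

n(KOH) = 0.2078 mol/L x 0.02937 L = 0.006103 mol.
At equivalence n(HNO3) = n(KOH) = 0.006103 mol.
V(HNO3) = 0.006103 / 0.3570 = 0.01710 L = 17.1 mL.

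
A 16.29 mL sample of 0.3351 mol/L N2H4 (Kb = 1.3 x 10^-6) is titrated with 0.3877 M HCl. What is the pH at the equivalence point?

4.43

n(N2H4) = 0.3351 x 0.01629 = 0.005459 mol; V(HCl) at equivalence = 0.005459/0.3877 = 0.01408 L.
At equivalence the base is fully converted to N2H5+; total volume = 0.03037 L, so [N2H5+] = 0.005459/0.03037 = 0.1797 M.
Ka(N2H5+) = Kw/Kb = 1.0e-14 / 1.3 x 10^-6 = 7.69e-9.
[H^+] = sqrt(Ka x [N2H5+]) = sqrt(7.69e-9 x 0.1797) = 3.72e-5 M.
pH = -log(3.72e-5) = 4.43.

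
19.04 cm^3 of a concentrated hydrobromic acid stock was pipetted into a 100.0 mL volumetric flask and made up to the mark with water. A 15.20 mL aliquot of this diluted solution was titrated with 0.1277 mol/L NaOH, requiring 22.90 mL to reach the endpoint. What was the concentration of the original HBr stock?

1.01 M

n(NaOH) = 0.1277 x 0.02290 = 0.002924 mol.
n(HBr) in the aliquot = 0.002924 mol.
[diluted HBr] = 0.002924 / 0.01520 = 0.1924 M.
Dilution factor = 100.0/19.04 = 5.252, so [stock] = 0.1924 x 5.252 = 1.01 M.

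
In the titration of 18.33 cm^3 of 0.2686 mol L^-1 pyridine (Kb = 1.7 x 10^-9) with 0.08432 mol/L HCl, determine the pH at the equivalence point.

n(C5H5N) = 0.2686 x 0.01833 = 0.004923 mol; V(HCl) at equivalence = 0.004923/0.08432 = 0.05839 L.
At equivalence the base is fully converted to C5H5NH+; total volume = 0.07672 L, so [C5H5NH+] = 0.004923/0.07672 = 0.06417 M.
Ka(C5H5NH+) = Kw/Kb = 1.0e-14 / 1.7 x 10^-9 = 5.88e-6.
[H^+] = sqrt(Ka x [C5H5NH+]) = sqrt(5.88e-6 x 0.06417) = 0.000614 M.
pH = -log(0.000614) = 3.21.

3.21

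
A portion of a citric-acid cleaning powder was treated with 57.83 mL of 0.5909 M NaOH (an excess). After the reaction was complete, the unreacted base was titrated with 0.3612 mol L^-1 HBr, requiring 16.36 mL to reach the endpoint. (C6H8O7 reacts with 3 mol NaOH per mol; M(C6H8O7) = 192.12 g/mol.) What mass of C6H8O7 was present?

1.81 g

Total n(NaOH) added = 0.5909 x 0.05783 = 0.03417 mol.
n(HBr) used = 0.3612 x 0.01636 = 0.005909 mol, which equals the excess n(NaOH).
So n(NaOH) consumed by the sample = 0.03417 - 0.005909 = 0.02826 mol.
n(C6H8O7) = 0.02826 / 3 = 0.009421 mol.
mass = 0.009421 mol x 192.12 g/mol = 1.81 g.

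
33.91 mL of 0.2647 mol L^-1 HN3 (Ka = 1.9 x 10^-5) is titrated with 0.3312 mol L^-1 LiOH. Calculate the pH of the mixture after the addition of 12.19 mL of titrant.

4.63

Initial n(HN3) = 0.2647 x 0.03391 = 0.008976 mol.
n(LiOH) added = 0.3312 x 0.01219 = 0.004037 mol, converting that many moles of HN3 to N3-.
Remaining n(HN3) = 0.004939 mol; n(N3-) = 0.004037 mol.
By Henderson-Hasselbalch, pH = pKa + log([A^-]/[HA]) = 4.72 + log(0.004037/0.004939) = 4.72 + (-0.09) = 4.63.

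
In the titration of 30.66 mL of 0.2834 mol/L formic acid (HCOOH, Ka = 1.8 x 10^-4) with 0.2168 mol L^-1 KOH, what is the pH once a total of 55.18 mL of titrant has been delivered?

n(acid) = 0.2834 x 0.03066 = 0.008689 mol; n(KOH) added = 0.2168 x 0.05518 = 0.01196 mol.
Base is in excess by 0.01196 - 0.008689 = 0.003274 mol in a total volume of 0.08584 L.
[OH^-] = 0.003274/0.08584 = 0.03814 M, so pOH = 1.42 and pH = 14.00 - 1.42 = 12.58.

12.58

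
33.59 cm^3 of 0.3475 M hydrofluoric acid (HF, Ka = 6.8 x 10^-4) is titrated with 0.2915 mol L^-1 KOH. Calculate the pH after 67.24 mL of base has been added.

n(acid) = 0.3475 x 0.03359 = 0.01167 mol; n(KOH) added = 0.2915 x 0.06724 = 0.01960 mol.
Base is in excess by 0.01960 - 0.01167 = 0.007928 mol in a total volume of 0.1008 L.
[OH^-] = 0.007928/0.1008 = 0.07863 M, so pOH = 1.10 and pH = 14.00 - 1.10 = 12.90.

12.90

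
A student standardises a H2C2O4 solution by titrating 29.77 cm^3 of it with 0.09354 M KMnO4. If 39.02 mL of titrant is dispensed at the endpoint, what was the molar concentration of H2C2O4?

n(KMnO4) = 0.09354 x 0.03902 = 0.003650 mol.
From the balanced equation, 2 mol KMnO4 reacts with 5 mol H2C2O4, so n(H2C2O4) = 0.003650 x 5/2 = 0.009125 mol.
[H2C2O4] = 0.009125 / 0.02977 L = 0.307 M.

0.307 M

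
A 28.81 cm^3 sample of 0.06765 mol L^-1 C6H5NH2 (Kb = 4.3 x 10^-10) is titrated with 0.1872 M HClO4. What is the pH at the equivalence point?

2.97

n(C6H5NH2) = 0.06765 x 0.02881 = 0.001949 mol; V(HClO4) at equivalence = 0.001949/0.1872 = 0.01041 L.
At equivalence the base is fully converted to C6H5NH3+; total volume = 0.03922 L, so [C6H5NH3+] = 0.001949/0.03922 = 0.04969 M.
Ka(C6H5NH3+) = Kw/Kb = 1.0e-14 / 4.3 x 10^-10 = 2.33e-5.
[H^+] = sqrt(Ka x [C6H5NH3+]) = sqrt(2.33e-5 x 0.04969) = 0.00108 M.
pH = -log(0.00108) = 2.97.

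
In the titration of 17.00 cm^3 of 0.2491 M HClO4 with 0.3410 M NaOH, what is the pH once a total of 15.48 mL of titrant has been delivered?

n(acid) = 0.2491 x 0.01700 = 0.004235 mol; n(NaOH) added = 0.3410 x 0.01548 = 0.005279 mol.
Base is in excess by 0.005279 - 0.004235 = 0.001044 mol in a total volume of 0.03248 L.
[OH^-] = 0.001044/0.03248 = 0.03214 M, so pOH = 1.49 and pH = 14.00 - 1.49 = 12.51.

12.51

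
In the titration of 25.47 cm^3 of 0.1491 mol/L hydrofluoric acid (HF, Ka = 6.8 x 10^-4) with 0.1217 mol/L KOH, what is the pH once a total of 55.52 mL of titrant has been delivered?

12.56

n(acid) = 0.1491 x 0.02547 = 0.003798 mol; n(KOH) added = 0.1217 x 0.05552 = 0.006757 mol.
Base is in excess by 0.006757 - 0.003798 = 0.002959 mol in a total volume of 0.08099 L.
[OH^-] = 0.002959/0.08099 = 0.03654 M, so pOH = 1.44 and pH = 14.00 - 1.44 = 12.56.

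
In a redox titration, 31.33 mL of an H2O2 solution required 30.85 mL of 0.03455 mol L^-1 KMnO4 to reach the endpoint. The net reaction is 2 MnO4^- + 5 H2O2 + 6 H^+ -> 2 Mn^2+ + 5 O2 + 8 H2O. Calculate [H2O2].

n(KMnO4) = 0.03455 x 0.03085 = 0.001066 mol.
From the balanced equation, 2 mol KMnO4 reacts with 5 mol H2O2, so n(H2O2) = 0.001066 x 5/2 = 0.002665 mol.
[H2O2] = 0.002665 / 0.03133 L = 0.0851 M.

0.0851 M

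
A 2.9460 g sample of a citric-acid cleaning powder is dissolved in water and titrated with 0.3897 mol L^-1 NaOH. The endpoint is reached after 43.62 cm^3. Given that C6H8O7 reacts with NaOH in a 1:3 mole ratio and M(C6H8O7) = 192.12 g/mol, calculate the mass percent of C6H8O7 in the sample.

n(NaOH) = 0.3897 x 0.04362 = 0.01700 mol.
n(C6H8O7) = 0.01700 / 3 = 0.005666 mol.
mass of C6H8O7 = 0.005666 x 192.12 = 1.089 g.
% purity = 1.089 / 2.9460 x 100 = 37.0%.

37.0%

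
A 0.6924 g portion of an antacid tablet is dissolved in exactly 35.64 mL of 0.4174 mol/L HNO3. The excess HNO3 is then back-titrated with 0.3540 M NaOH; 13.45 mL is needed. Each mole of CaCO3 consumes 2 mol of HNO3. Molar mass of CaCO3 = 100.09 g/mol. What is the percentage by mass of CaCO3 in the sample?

73.1%

Total n(HNO3) added = 0.4174 x 0.03564 = 0.01488 mol.
n(NaOH) used = 0.3540 x 0.01345 = 0.004761 mol, which equals the excess n(HNO3).
So n(HNO3) consumed by the sample = 0.01488 - 0.004761 = 0.01011 mol.
n(CaCO3) = 0.01011 / 2 = 0.005057 mol.
mass CaCO3 = 0.005057 x 100.09 = 0.5062 g, so %CaCO3 = 0.5062/0.6924 x 100 = 73.1%.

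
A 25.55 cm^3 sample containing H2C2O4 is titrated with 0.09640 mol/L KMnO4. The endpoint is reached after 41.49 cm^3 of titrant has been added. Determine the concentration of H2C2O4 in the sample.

0.391 M

n(KMnO4) = 0.09640 x 0.04149 = 0.004000 mol.
From the balanced equation, 2 mol KMnO4 reacts with 5 mol H2C2O4, so n(H2C2O4) = 0.004000 x 5/2 = 0.009999 mol.
[H2C2O4] = 0.009999 / 0.02555 L = 0.391 M.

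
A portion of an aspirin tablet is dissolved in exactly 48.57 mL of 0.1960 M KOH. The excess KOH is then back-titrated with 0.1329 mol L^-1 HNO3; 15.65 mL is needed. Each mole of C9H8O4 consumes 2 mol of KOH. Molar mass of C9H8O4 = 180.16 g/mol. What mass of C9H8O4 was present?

0.670 g

Total n(KOH) added = 0.1960 x 0.04857 = 0.009520 mol.
n(HNO3) used = 0.1329 x 0.01565 = 0.002080 mol, which equals the excess n(KOH).
So n(KOH) consumed by the sample = 0.009520 - 0.002080 = 0.007440 mol.
n(C9H8O4) = 0.007440 / 2 = 0.003720 mol.
mass = 0.003720 mol x 180.16 g/mol = 0.670 g.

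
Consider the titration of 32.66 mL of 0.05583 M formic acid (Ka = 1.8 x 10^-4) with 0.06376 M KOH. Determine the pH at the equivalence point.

8.11

n(HCOOH) = 0.05583 x 0.03266 = 0.001823 mol; V(KOH) at equivalence = 0.001823/0.06376 = 0.02860 L.
At equivalence all the acid is converted to HCOO-; total volume = 0.03266 + 0.02860 = 0.06126 L, so [HCOO-] = 0.001823/0.06126 = 0.02977 M.
Kb = Kw/Ka = 1.0e-14 / 1.8 x 10^-4 = 5.56e-11.
[OH^-] = sqrt(Kb x [HCOO-]) = sqrt(5.56e-11 x 0.02977) = 1.29e-6 M.
pOH = 5.89, so pH = 14.00 - 5.89 = 8.11.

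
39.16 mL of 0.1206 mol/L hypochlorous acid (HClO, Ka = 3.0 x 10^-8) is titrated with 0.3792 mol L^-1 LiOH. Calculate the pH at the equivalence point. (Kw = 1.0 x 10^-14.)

n(HClO) = 0.1206 x 0.03916 = 0.004723 mol; V(LiOH) at equivalence = 0.004723/0.3792 = 0.01245 L.
At equivalence all the acid is converted to ClO-; total volume = 0.03916 + 0.01245 = 0.05161 L, so [ClO-] = 0.004723/0.05161 = 0.09150 M.
Kb = Kw/Ka = 1.0e-14 / 3.0 x 10^-8 = 3.33e-7.
[OH^-] = sqrt(Kb x [ClO-]) = sqrt(3.33e-7 x 0.09150) = 0.000175 M.
pOH = 3.76, so pH = 14.00 - 3.76 = 10.24.

10.24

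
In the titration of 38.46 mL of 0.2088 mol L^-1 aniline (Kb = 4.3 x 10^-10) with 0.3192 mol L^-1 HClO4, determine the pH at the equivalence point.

n(C6H5NH2) = 0.2088 x 0.03846 = 0.008030 mol; V(HClO4) at equivalence = 0.008030/0.3192 = 0.02516 L.
At equivalence the base is fully converted to C6H5NH3+; total volume = 0.06362 L, so [C6H5NH3+] = 0.008030/0.06362 = 0.1262 M.
Ka(C6H5NH3+) = Kw/Kb = 1.0e-14 / 4.3 x 10^-10 = 2.33e-5.
[H^+] = sqrt(Ka x [C6H5NH3+]) = sqrt(2.33e-5 x 0.1262) = 0.00171 M.
pH = -log(0.00171) = 2.77.

2.77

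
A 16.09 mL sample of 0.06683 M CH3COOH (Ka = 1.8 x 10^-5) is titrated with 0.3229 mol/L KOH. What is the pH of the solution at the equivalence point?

n(CH3COOH) = 0.06683 x 0.01609 = 0.001075 mol; V(KOH) at equivalence = 0.001075/0.3229 = 0.003330 L.
At equivalence all the acid is converted to CH3COO-; total volume = 0.01609 + 0.003330 = 0.01942 L, so [CH3COO-] = 0.001075/0.01942 = 0.05537 M.
Kb = Kw/Ka = 1.0e-14 / 1.8 x 10^-5 = 5.56e-10.
[OH^-] = sqrt(Kb x [CH3COO-]) = sqrt(5.56e-10 x 0.05537) = 5.55e-6 M.
pOH = 5.26, so pH = 14.00 - 5.26 = 8.74.

8.74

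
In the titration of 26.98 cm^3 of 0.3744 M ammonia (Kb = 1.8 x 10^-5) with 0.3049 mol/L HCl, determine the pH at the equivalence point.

5.01

n(NH3) = 0.3744 x 0.02698 = 0.01010 mol; V(HCl) at equivalence = 0.01010/0.3049 = 0.03313 L.
At equivalence the base is fully converted to NH4+; total volume = 0.06011 L, so [NH4+] = 0.01010/0.06011 = 0.1680 M.
Ka(NH4+) = Kw/Kb = 1.0e-14 / 1.8 x 10^-5 = 5.56e-10.
[H^+] = sqrt(Ka x [NH4+]) = sqrt(5.56e-10 x 0.1680) = 9.66e-6 M.
pH = -log(9.66e-6) = 5.01.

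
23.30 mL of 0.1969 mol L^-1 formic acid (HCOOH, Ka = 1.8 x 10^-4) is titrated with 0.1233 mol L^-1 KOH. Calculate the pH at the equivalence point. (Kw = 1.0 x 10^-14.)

n(HCOOH) = 0.1969 x 0.02330 = 0.004588 mol; V(KOH) at equivalence = 0.004588/0.1233 = 0.03721 L.
At equivalence all the acid is converted to HCOO-; total volume = 0.02330 + 0.03721 = 0.06051 L, so [HCOO-] = 0.004588/0.06051 = 0.07582 M.
Kb = Kw/Ka = 1.0e-14 / 1.8 x 10^-4 = 5.56e-11.
[OH^-] = sqrt(Kb x [HCOO-]) = sqrt(5.56e-11 x 0.07582) = 2.05e-6 M.
pOH = 5.69, so pH = 14.00 - 5.69 = 8.31.

8.31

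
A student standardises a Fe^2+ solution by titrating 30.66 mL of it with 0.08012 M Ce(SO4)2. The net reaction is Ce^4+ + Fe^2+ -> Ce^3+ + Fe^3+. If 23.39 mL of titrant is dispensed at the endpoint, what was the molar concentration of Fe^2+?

0.0611 M

n(Ce(SO4)2) = 0.08012 x 0.02339 = 0.001874 mol.
From the balanced equation, 1 mol Ce(SO4)2 reacts with 1 mol Fe^2+, so n(Fe^2+) = 0.001874 x 1/1 = 0.001874 mol.
[Fe^2+] = 0.001874 / 0.03066 L = 0.0611 M.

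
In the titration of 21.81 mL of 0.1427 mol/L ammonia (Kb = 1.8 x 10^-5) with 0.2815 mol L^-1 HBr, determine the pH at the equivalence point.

n(NH3) = 0.1427 x 0.02181 = 0.003112 mol; V(HBr) at equivalence = 0.003112/0.2815 = 0.01106 L.
At equivalence the base is fully converted to NH4+; total volume = 0.03287 L, so [NH4+] = 0.003112/0.03287 = 0.09470 M.
Ka(NH4+) = Kw/Kb = 1.0e-14 / 1.8 x 10^-5 = 5.56e-10.
[H^+] = sqrt(Ka x [NH4+]) = sqrt(5.56e-10 x 0.09470) = 7.25e-6 M.
pH = -log(7.25e-6) = 5.14.

5.14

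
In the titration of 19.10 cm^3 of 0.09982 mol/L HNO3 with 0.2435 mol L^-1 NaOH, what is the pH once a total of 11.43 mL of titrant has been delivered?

n(acid) = 0.09982 x 0.01910 = 0.001907 mol; n(NaOH) added = 0.2435 x 0.01143 = 0.002783 mol.
Base is in excess by 0.002783 - 0.001907 = 0.0008766 mol in a total volume of 0.03053 L.
[OH^-] = 0.0008766/0.03053 = 0.02871 M, so pOH = 1.54 and pH = 14.00 - 1.54 = 12.46.

12.46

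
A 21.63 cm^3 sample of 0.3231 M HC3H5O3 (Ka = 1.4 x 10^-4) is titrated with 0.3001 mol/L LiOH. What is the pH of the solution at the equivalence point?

8.52

n(HC3H5O3) = 0.3231 x 0.02163 = 0.006989 mol; V(LiOH) at equivalence = 0.006989/0.3001 = 0.02329 L.
At equivalence all the acid is converted to C3H5O3-; total volume = 0.02163 + 0.02329 = 0.04492 L, so [C3H5O3-] = 0.006989/0.04492 = 0.1556 M.
Kb = Kw/Ka = 1.0e-14 / 1.4 x 10^-4 = 7.14e-11.
[OH^-] = sqrt(Kb x [C3H5O3-]) = sqrt(7.14e-11 x 0.1556) = 3.33e-6 M.
pOH = 5.48, so pH = 14.00 - 5.48 = 8.52.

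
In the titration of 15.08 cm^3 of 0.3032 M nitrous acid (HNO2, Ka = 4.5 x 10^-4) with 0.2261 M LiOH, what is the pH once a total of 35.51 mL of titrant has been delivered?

12.83

n(acid) = 0.3032 x 0.01508 = 0.004572 mol; n(LiOH) added = 0.2261 x 0.03551 = 0.008029 mol.
Base is in excess by 0.008029 - 0.004572 = 0.003457 mol in a total volume of 0.05059 L.
[OH^-] = 0.003457/0.05059 = 0.06832 M, so pOH = 1.17 and pH = 14.00 - 1.17 = 12.83.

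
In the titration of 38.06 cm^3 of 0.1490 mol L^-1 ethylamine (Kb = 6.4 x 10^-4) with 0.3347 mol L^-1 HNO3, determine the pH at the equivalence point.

5.90

n(C2H5NH2) = 0.1490 x 0.03806 = 0.005671 mol; V(HNO3) at equivalence = 0.005671/0.3347 = 0.01694 L.
At equivalence the base is fully converted to C2H5NH3+; total volume = 0.05500 L, so [C2H5NH3+] = 0.005671/0.05500 = 0.1031 M.
Ka(C2H5NH3+) = Kw/Kb = 1.0e-14 / 6.4 x 10^-4 = 1.56e-11.
[H^+] = sqrt(Ka x [C2H5NH3+]) = sqrt(1.56e-11 x 0.1031) = 1.27e-6 M.
pH = -log(1.27e-6) = 5.90.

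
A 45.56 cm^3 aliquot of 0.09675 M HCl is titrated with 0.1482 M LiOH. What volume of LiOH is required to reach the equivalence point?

n(HCl) = 0.09675 mol/L x 0.04556 L = 0.004408 mol.
At equivalence n(LiOH) = n(HCl) = 0.004408 mol.
V(LiOH) = 0.004408 / 0.1482 = 0.02974 L = 29.7 mL.

29.7 mL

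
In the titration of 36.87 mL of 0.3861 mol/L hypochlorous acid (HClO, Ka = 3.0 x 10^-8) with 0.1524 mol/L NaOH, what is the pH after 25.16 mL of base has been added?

Initial n(HClO) = 0.3861 x 0.03687 = 0.01424 mol.
n(NaOH) added = 0.1524 x 0.02516 = 0.003834 mol, converting that many moles of HClO to ClO-.
Remaining n(HClO) = 0.01040 mol; n(ClO-) = 0.003834 mol.
By Henderson-Hasselbalch, pH = pKa + log([A^-]/[HA]) = 7.52 + log(0.003834/0.01040) = 7.52 + (-0.43) = 7.09.

7.09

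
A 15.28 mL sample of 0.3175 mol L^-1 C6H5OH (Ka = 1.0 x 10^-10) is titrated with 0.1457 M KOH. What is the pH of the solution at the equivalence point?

n(C6H5OH) = 0.3175 x 0.01528 = 0.004851 mol; V(KOH) at equivalence = 0.004851/0.1457 = 0.03330 L.
At equivalence all the acid is converted to C6H5O-; total volume = 0.01528 + 0.03330 = 0.04858 L, so [C6H5O-] = 0.004851/0.04858 = 0.09987 M.
Kb = Kw/Ka = 1.0e-14 / 1.0 x 10^-10 = 0.000100.
[OH^-] = sqrt(Kb x [C6H5O-]) = sqrt(0.000100 x 0.09987) = 0.00316 M.
pOH = 2.50, so pH = 14.00 - 2.50 = 11.50.

11.50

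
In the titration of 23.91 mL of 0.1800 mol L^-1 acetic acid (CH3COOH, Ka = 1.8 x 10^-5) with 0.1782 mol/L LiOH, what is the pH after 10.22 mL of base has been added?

Initial n(CH3COOH) = 0.1800 x 0.02391 = 0.004304 mol.
n(LiOH) added = 0.1782 x 0.01022 = 0.001821 mol, converting that many moles of CH3COOH to CH3COO-.
Remaining n(CH3COOH) = 0.002483 mol; n(CH3COO-) = 0.001821 mol.
By Henderson-Hasselbalch, pH = pKa + log([A^-]/[HA]) = 4.74 + log(0.001821/0.002483) = 4.74 + (-0.13) = 4.61.

4.61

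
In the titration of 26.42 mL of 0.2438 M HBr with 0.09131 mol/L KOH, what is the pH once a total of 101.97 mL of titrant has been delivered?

n(acid) = 0.2438 x 0.02642 = 0.006441 mol; n(KOH) added = 0.09131 x 0.1020 = 0.009311 mol.
Base is in excess by 0.009311 - 0.006441 = 0.002870 mol in a total volume of 0.1284 L.
[OH^-] = 0.002870/0.1284 = 0.02235 M, so pOH = 1.65 and pH = 14.00 - 1.65 = 12.35.

12.35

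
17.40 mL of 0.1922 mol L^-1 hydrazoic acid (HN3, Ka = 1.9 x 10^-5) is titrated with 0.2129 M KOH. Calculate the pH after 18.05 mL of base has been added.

12.15

n(acid) = 0.1922 x 0.01740 = 0.003344 mol; n(KOH) added = 0.2129 x 0.01805 = 0.003843 mol.
Base is in excess by 0.003843 - 0.003344 = 0.0004986 mol in a total volume of 0.03545 L.
[OH^-] = 0.0004986/0.03545 = 0.01406 M, so pOH = 1.85 and pH = 14.00 - 1.85 = 12.15.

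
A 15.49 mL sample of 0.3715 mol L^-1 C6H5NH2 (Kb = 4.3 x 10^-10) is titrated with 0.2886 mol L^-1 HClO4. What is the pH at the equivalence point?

n(C6H5NH2) = 0.3715 x 0.01549 = 0.005755 mol; V(HClO4) at equivalence = 0.005755/0.2886 = 0.01994 L.
At equivalence the base is fully converted to C6H5NH3+; total volume = 0.03543 L, so [C6H5NH3+] = 0.005755/0.03543 = 0.1624 M.
Ka(C6H5NH3+) = Kw/Kb = 1.0e-14 / 4.3 x 10^-10 = 2.33e-5.
[H^+] = sqrt(Ka x [C6H5NH3+]) = sqrt(2.33e-5 x 0.1624) = 0.00194 M.
pH = -log(0.00194) = 2.71.

2.71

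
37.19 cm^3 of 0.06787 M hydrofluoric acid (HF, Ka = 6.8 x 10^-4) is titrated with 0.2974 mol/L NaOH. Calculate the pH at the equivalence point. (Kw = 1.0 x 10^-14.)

7.95

n(HF) = 0.06787 x 0.03719 = 0.002524 mol; V(NaOH) at equivalence = 0.002524/0.2974 = 0.008487 L.
At equivalence all the acid is converted to F-; total volume = 0.03719 + 0.008487 = 0.04568 L, so [F-] = 0.002524/0.04568 = 0.05526 M.
Kb = Kw/Ka = 1.0e-14 / 6.8 x 10^-4 = 1.47e-11.
[OH^-] = sqrt(Kb x [F-]) = sqrt(1.47e-11 x 0.05526) = 9.01e-7 M.
pOH = 6.05, so pH = 14.00 - 6.05 = 7.95.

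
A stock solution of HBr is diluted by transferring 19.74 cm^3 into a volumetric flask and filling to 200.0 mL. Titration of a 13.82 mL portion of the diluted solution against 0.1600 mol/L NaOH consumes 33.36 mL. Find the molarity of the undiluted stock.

3.91 M

n(NaOH) = 0.1600 x 0.03336 = 0.005338 mol.
n(HBr) in the aliquot = 0.005338 mol.
[diluted HBr] = 0.005338 / 0.01382 = 0.3862 M.
Dilution factor = 200.0/19.74 = 10.13, so [stock] = 0.3862 x 10.13 = 3.91 M.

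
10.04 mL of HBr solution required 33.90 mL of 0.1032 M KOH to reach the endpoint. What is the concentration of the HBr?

n(KOH) delivered = 0.1032 x 0.03390 = 0.003498 mol.
For a 1:1 reaction, n(HBr) = 0.003498 mol.
[HBr] = 0.003498 mol / 0.01004 L = 0.348 M.

0.348 M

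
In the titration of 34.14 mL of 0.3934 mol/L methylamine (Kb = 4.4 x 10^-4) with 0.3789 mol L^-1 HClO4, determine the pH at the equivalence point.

n(CH3NH2) = 0.3934 x 0.03414 = 0.01343 mol; V(HClO4) at equivalence = 0.01343/0.3789 = 0.03545 L.
At equivalence the base is fully converted to CH3NH3+; total volume = 0.06959 L, so [CH3NH3+] = 0.01343/0.06959 = 0.1930 M.
Ka(CH3NH3+) = Kw/Kb = 1.0e-14 / 4.4 x 10^-4 = 2.27e-11.
[H^+] = sqrt(Ka x [CH3NH3+]) = sqrt(2.27e-11 x 0.1930) = 2.09e-6 M.
pH = -log(2.09e-6) = 5.68.

5.68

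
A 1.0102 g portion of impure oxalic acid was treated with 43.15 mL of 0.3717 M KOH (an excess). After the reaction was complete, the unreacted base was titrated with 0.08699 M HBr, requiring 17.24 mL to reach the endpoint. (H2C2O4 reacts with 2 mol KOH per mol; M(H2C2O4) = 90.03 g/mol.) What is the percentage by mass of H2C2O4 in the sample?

64.8%

Total n(KOH) added = 0.3717 x 0.04315 = 0.01604 mol.
n(HBr) used = 0.08699 x 0.01724 = 0.001500 mol, which equals the excess n(KOH).
So n(KOH) consumed by the sample = 0.01604 - 0.001500 = 0.01454 mol.
n(H2C2O4) = 0.01454 / 2 = 0.007270 mol.
mass H2C2O4 = 0.007270 x 90.03 = 0.6545 g, so %H2C2O4 = 0.6545/1.0102 x 100 = 64.8%.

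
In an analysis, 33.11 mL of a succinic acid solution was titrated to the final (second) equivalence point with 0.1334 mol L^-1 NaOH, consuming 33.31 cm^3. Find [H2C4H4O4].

n(NaOH) = 0.1334 x 0.03331 = 0.004444 mol.
At the final (second) equivalence point, 2 mol OH^- react per mol H2C4H4O4, so n(H2C4H4O4) = 0.004444 / 2 = 0.002222 mol.
[H2C4H4O4] = 0.002222 / 0.03311 L = 0.0671 M.

0.0671 M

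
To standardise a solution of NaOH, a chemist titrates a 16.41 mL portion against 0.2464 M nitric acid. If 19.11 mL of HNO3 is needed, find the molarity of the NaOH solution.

n(HNO3) delivered = 0.2464 x 0.01911 = 0.004709 mol.
For a 1:1 reaction, n(NaOH) = 0.004709 mol.
[NaOH] = 0.004709 mol / 0.01641 L = 0.287 M.

0.287 M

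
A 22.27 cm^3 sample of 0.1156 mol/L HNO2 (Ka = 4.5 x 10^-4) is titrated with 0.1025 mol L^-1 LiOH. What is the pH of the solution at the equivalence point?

n(HNO2) = 0.1156 x 0.02227 = 0.002574 mol; V(LiOH) at equivalence = 0.002574/0.1025 = 0.02512 L.
At equivalence all the acid is converted to NO2-; total volume = 0.02227 + 0.02512 = 0.04739 L, so [NO2-] = 0.002574/0.04739 = 0.05433 M.
Kb = Kw/Ka = 1.0e-14 / 4.5 x 10^-4 = 2.22e-11.
[OH^-] = sqrt(Kb x [NO2-]) = sqrt(2.22e-11 x 0.05433) = 1.10e-6 M.
pOH = 5.96, so pH = 14.00 - 5.96 = 8.04.

8.04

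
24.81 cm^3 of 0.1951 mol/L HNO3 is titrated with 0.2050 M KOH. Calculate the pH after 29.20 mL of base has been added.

12.33

n(acid) = 0.1951 x 0.02481 = 0.004840 mol; n(KOH) added = 0.2050 x 0.02920 = 0.005986 mol.
Base is in excess by 0.005986 - 0.004840 = 0.001146 mol in a total volume of 0.05401 L.
[OH^-] = 0.001146/0.05401 = 0.02121 M, so pOH = 1.67 and pH = 14.00 - 1.67 = 12.33.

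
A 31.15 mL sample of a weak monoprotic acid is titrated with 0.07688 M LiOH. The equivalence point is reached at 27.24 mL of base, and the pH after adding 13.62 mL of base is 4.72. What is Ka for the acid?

13.62 mL is half of the equivalence volume, so this is the half-equivalence point where [HA] = [A^-].
At half-equivalence pH = pKa, so pKa = 4.72.
Ka = 10^(-4.72) = 1.9 x 10^-5.

1.9 x 10^-5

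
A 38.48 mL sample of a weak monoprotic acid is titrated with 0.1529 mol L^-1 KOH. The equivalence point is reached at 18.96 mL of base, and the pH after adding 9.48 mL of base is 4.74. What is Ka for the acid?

1.8 x 10^-5

9.48 mL is half of the equivalence volume, so this is the half-equivalence point where [HA] = [A^-].
At half-equivalence pH = pKa, so pKa = 4.74.
Ka = 10^(-4.74) = 1.8 x 10^-5.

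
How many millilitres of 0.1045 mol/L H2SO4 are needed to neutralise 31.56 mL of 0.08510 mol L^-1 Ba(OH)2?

n(Ba(OH)2) = 0.08510 mol/L x 0.03156 L = 0.002686 mol.
At equivalence n(H2SO4) = n(Ba(OH)2) = 0.002686 mol.
V(H2SO4) = 0.002686 / 0.1045 = 0.02570 L = 25.7 mL.

25.7 mL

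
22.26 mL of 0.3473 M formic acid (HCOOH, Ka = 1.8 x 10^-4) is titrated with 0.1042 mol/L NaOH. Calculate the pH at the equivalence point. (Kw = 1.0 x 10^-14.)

n(HCOOH) = 0.3473 x 0.02226 = 0.007731 mol; V(NaOH) at equivalence = 0.007731/0.1042 = 0.07419 L.
At equivalence all the acid is converted to HCOO-; total volume = 0.02226 + 0.07419 = 0.09645 L, so [HCOO-] = 0.007731/0.09645 = 0.08015 M.
Kb = Kw/Ka = 1.0e-14 / 1.8 x 10^-4 = 5.56e-11.
[OH^-] = sqrt(Kb x [HCOO-]) = sqrt(5.56e-11 x 0.08015) = 2.11e-6 M.
pOH = 5.68, so pH = 14.00 - 5.68 = 8.32.

8.32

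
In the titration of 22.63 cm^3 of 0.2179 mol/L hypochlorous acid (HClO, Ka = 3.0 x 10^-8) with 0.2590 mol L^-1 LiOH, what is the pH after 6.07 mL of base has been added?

Initial n(HClO) = 0.2179 x 0.02263 = 0.004931 mol.
n(LiOH) added = 0.2590 x 0.006070 = 0.001572 mol, converting that many moles of HClO to ClO-.
Remaining n(HClO) = 0.003359 mol; n(ClO-) = 0.001572 mol.
By Henderson-Hasselbalch, pH = pKa + log([A^-]/[HA]) = 7.52 + log(0.001572/0.003359) = 7.52 + (-0.33) = 7.19.

7.19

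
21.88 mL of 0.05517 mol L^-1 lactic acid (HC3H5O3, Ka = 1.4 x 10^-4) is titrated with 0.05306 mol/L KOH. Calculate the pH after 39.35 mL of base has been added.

n(acid) = 0.05517 x 0.02188 = 0.001207 mol; n(KOH) added = 0.05306 x 0.03935 = 0.002088 mol.
Base is in excess by 0.002088 - 0.001207 = 0.0008808 mol in a total volume of 0.06123 L.
[OH^-] = 0.0008808/0.06123 = 0.01438 M, so pOH = 1.84 and pH = 14.00 - 1.84 = 12.16.

12.16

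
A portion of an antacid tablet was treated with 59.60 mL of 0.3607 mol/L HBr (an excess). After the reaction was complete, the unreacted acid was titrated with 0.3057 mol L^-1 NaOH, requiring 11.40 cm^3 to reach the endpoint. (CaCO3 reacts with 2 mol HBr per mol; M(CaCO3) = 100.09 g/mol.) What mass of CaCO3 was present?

Total n(HBr) added = 0.3607 x 0.05960 = 0.02150 mol.
n(NaOH) used = 0.3057 x 0.01140 = 0.003485 mol, which equals the excess n(HBr).
So n(HBr) consumed by the sample = 0.02150 - 0.003485 = 0.01801 mol.
n(CaCO3) = 0.01801 / 2 = 0.009006 mol.
mass = 0.009006 mol x 100.09 g/mol = 0.901 g.

0.901 g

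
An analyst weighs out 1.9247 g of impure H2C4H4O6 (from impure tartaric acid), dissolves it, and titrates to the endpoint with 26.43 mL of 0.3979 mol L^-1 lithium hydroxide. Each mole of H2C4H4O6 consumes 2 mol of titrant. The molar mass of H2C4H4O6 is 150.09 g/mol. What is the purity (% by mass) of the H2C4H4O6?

41.0%

n(LiOH) = 0.3979 x 0.02643 = 0.01052 mol.
n(H2C4H4O6) = 0.01052 / 2 = 0.005258 mol.
mass of H2C4H4O6 = 0.005258 x 150.09 = 0.7892 g.
% purity = 0.7892 / 1.9247 x 100 = 41.0%.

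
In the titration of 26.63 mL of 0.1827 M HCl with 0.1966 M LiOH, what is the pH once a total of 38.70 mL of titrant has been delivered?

n(acid) = 0.1827 x 0.02663 = 0.004865 mol; n(LiOH) added = 0.1966 x 0.03870 = 0.007608 mol.
Base is in excess by 0.007608 - 0.004865 = 0.002743 mol in a total volume of 0.06533 L.
[OH^-] = 0.002743/0.06533 = 0.04199 M, so pOH = 1.38 and pH = 14.00 - 1.38 = 12.62.

12.62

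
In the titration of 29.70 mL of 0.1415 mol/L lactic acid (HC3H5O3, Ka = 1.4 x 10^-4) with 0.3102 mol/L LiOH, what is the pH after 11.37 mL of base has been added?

Initial n(HC3H5O3) = 0.1415 x 0.02970 = 0.004203 mol.
n(LiOH) added = 0.3102 x 0.01137 = 0.003527 mol, converting that many moles of HC3H5O3 to C3H5O3-.
Remaining n(HC3H5O3) = 0.0006756 mol; n(C3H5O3-) = 0.003527 mol.
By Henderson-Hasselbalch, pH = pKa + log([A^-]/[HA]) = 3.85 + log(0.003527/0.0006756) = 3.85 + (+0.72) = 4.57.

4.57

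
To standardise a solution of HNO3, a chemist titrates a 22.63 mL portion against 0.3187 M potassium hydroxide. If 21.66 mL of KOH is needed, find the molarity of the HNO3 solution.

n(KOH) delivered = 0.3187 x 0.02166 = 0.006903 mol.
For a 1:1 reaction, n(HNO3) = 0.006903 mol.
[HNO3] = 0.006903 mol / 0.02263 L = 0.305 M.

0.305 M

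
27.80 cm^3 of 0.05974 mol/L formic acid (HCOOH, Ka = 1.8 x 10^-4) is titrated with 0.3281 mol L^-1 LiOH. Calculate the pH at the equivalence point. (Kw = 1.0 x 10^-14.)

n(HCOOH) = 0.05974 x 0.02780 = 0.001661 mol; V(LiOH) at equivalence = 0.001661/0.3281 = 0.005062 L.
At equivalence all the acid is converted to HCOO-; total volume = 0.02780 + 0.005062 = 0.03286 L, so [HCOO-] = 0.001661/0.03286 = 0.05054 M.
Kb = Kw/Ka = 1.0e-14 / 1.8 x 10^-4 = 5.56e-11.
[OH^-] = sqrt(Kb x [HCOO-]) = sqrt(5.56e-11 x 0.05054) = 1.68e-6 M.
pOH = 5.78, so pH = 14.00 - 5.78 = 8.22.

8.22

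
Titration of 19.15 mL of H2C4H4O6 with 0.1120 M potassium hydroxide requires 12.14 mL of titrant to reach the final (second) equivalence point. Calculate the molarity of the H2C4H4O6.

n(KOH) = 0.1120 x 0.01214 = 0.001360 mol.
At the final (second) equivalence point, 2 mol OH^- react per mol H2C4H4O6, so n(H2C4H4O6) = 0.001360 / 2 = 0.0006798 mol.
[H2C4H4O6] = 0.0006798 / 0.01915 L = 0.0355 M.

0.0355 M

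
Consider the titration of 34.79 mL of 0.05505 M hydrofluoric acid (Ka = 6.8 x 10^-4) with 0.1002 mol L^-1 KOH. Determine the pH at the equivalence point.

n(HF) = 0.05505 x 0.03479 = 0.001915 mol; V(KOH) at equivalence = 0.001915/0.1002 = 0.01911 L.
At equivalence all the acid is converted to F-; total volume = 0.03479 + 0.01911 = 0.05390 L, so [F-] = 0.001915/0.05390 = 0.03553 M.
Kb = Kw/Ka = 1.0e-14 / 6.8 x 10^-4 = 1.47e-11.
[OH^-] = sqrt(Kb x [F-]) = sqrt(1.47e-11 x 0.03553) = 7.23e-7 M.
pOH = 6.14, so pH = 14.00 - 6.14 = 7.86.

7.86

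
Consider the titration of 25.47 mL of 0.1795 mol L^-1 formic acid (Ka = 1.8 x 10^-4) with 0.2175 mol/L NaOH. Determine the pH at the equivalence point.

n(HCOOH) = 0.1795 x 0.02547 = 0.004572 mol; V(NaOH) at equivalence = 0.004572/0.2175 = 0.02102 L.
At equivalence all the acid is converted to HCOO-; total volume = 0.02547 + 0.02102 = 0.04649 L, so [HCOO-] = 0.004572/0.04649 = 0.09834 M.
Kb = Kw/Ka = 1.0e-14 / 1.8 x 10^-4 = 5.56e-11.
[OH^-] = sqrt(Kb x [HCOO-]) = sqrt(5.56e-11 x 0.09834) = 2.34e-6 M.
pOH = 5.63, so pH = 14.00 - 5.63 = 8.37.

8.37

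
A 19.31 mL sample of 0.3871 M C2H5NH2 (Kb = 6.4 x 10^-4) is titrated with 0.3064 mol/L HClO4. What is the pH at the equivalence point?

5.79

n(C2H5NH2) = 0.3871 x 0.01931 = 0.007475 mol; V(HClO4) at equivalence = 0.007475/0.3064 = 0.02440 L.
At equivalence the base is fully converted to C2H5NH3+; total volume = 0.04371 L, so [C2H5NH3+] = 0.007475/0.04371 = 0.1710 M.
Ka(C2H5NH3+) = Kw/Kb = 1.0e-14 / 6.4 x 10^-4 = 1.56e-11.
[H^+] = sqrt(Ka x [C2H5NH3+]) = sqrt(1.56e-11 x 0.1710) = 1.63e-6 M.
pH = -log(1.63e-6) = 5.79.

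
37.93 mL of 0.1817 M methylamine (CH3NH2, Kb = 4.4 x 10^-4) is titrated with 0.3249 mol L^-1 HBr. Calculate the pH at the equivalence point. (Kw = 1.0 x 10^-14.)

5.79

n(CH3NH2) = 0.1817 x 0.03793 = 0.006892 mol; V(HBr) at equivalence = 0.006892/0.3249 = 0.02121 L.
At equivalence the base is fully converted to CH3NH3+; total volume = 0.05914 L, so [CH3NH3+] = 0.006892/0.05914 = 0.1165 M.
Ka(CH3NH3+) = Kw/Kb = 1.0e-14 / 4.4 x 10^-4 = 2.27e-11.
[H^+] = sqrt(Ka x [CH3NH3+]) = sqrt(2.27e-11 x 0.1165) = 1.63e-6 M.
pH = -log(1.63e-6) = 5.79.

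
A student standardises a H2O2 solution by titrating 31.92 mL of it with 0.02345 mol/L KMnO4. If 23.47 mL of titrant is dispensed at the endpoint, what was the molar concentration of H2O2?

n(KMnO4) = 0.02345 x 0.02347 = 0.0005504 mol.
From the balanced equation, 2 mol KMnO4 reacts with 5 mol H2O2, so n(H2O2) = 0.0005504 x 5/2 = 0.001376 mol.
[H2O2] = 0.001376 / 0.03192 L = 0.0431 M.

0.0431 M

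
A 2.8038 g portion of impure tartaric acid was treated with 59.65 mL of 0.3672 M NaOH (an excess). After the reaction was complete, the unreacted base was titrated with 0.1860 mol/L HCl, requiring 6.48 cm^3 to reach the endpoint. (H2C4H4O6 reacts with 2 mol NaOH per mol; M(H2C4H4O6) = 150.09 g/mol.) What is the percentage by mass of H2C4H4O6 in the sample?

Total n(NaOH) added = 0.3672 x 0.05965 = 0.02190 mol.
n(HCl) used = 0.1860 x 0.006480 = 0.001205 mol, which equals the excess n(NaOH).
So n(NaOH) consumed by the sample = 0.02190 - 0.001205 = 0.02070 mol.
n(H2C4H4O6) = 0.02070 / 2 = 0.01035 mol.
mass H2C4H4O6 = 0.01035 x 150.09 = 1.553 g, so %H2C4H4O6 = 1.553/2.8038 x 100 = 55.4%.

55.4%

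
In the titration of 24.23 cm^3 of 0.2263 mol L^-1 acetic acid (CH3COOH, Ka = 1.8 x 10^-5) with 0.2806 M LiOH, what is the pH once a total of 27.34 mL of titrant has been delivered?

12.63

n(acid) = 0.2263 x 0.02423 = 0.005483 mol; n(LiOH) added = 0.2806 x 0.02734 = 0.007672 mol.
Base is in excess by 0.007672 - 0.005483 = 0.002188 mol in a total volume of 0.05157 L.
[OH^-] = 0.002188/0.05157 = 0.04243 M, so pOH = 1.37 and pH = 14.00 - 1.37 = 12.63.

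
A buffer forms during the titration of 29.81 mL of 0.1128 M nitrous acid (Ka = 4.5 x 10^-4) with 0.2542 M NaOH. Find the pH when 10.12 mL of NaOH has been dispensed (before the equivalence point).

Initial n(HNO2) = 0.1128 x 0.02981 = 0.003363 mol.
n(NaOH) added = 0.2542 x 0.01012 = 0.002573 mol, converting that many moles of HNO2 to NO2-.
Remaining n(HNO2) = 0.0007901 mol; n(NO2-) = 0.002573 mol.
By Henderson-Hasselbalch, pH = pKa + log([A^-]/[HA]) = 3.35 + log(0.002573/0.0007901) = 3.35 + (+0.51) = 3.86.

3.86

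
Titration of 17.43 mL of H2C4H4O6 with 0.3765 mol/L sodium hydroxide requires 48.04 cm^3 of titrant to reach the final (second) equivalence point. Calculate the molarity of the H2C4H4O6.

n(NaOH) = 0.3765 x 0.04804 = 0.01809 mol.
At the final (second) equivalence point, 2 mol OH^- react per mol H2C4H4O6, so n(H2C4H4O6) = 0.01809 / 2 = 0.009044 mol.
[H2C4H4O6] = 0.009044 / 0.01743 L = 0.519 M.

0.519 M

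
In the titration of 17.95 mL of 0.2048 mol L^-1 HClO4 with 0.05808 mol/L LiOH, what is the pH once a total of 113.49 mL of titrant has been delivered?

n(acid) = 0.2048 x 0.01795 = 0.003676 mol; n(LiOH) added = 0.05808 x 0.1135 = 0.006591 mol.
Base is in excess by 0.006591 - 0.003676 = 0.002915 mol in a total volume of 0.1314 L.
[OH^-] = 0.002915/0.1314 = 0.02218 M, so pOH = 1.65 and pH = 14.00 - 1.65 = 12.35.

12.35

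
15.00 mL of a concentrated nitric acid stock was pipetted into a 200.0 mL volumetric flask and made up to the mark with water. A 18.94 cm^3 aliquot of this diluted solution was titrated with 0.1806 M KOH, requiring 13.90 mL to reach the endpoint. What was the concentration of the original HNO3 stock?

1.77 M

n(KOH) = 0.1806 x 0.01390 = 0.002510 mol.
n(HNO3) in the aliquot = 0.002510 mol.
[diluted HNO3] = 0.002510 / 0.01894 = 0.1325 M.
Dilution factor = 200.0/15.00 = 13.33, so [stock] = 0.1325 x 13.33 = 1.77 M.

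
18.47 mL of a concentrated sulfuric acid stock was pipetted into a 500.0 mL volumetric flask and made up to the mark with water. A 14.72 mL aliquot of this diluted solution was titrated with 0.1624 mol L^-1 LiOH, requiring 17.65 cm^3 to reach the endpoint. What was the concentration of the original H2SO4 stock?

2.64 M

n(LiOH) = 0.1624 x 0.01765 = 0.002866 mol.
n(H2SO4) in the aliquot = 0.002866 x 1/2 = 0.001433 mol.
[diluted H2SO4] = 0.001433 / 0.01472 = 0.09736 M.
Dilution factor = 500.0/18.47 = 27.07, so [stock] = 0.09736 x 27.07 = 2.64 M.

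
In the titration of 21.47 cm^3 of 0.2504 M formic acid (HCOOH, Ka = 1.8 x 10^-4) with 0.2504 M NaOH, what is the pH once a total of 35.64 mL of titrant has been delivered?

12.79

n(acid) = 0.2504 x 0.02147 = 0.005376 mol; n(NaOH) added = 0.2504 x 0.03564 = 0.008924 mol.
Base is in excess by 0.008924 - 0.005376 = 0.003548 mol in a total volume of 0.05711 L.
[OH^-] = 0.003548/0.05711 = 0.06213 M, so pOH = 1.21 and pH = 14.00 - 1.21 = 12.79.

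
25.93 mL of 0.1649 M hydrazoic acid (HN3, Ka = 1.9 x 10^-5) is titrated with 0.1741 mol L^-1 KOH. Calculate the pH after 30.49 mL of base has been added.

n(acid) = 0.1649 x 0.02593 = 0.004276 mol; n(KOH) added = 0.1741 x 0.03049 = 0.005308 mol.
Base is in excess by 0.005308 - 0.004276 = 0.001032 mol in a total volume of 0.05642 L.
[OH^-] = 0.001032/0.05642 = 0.01830 M, so pOH = 1.74 and pH = 14.00 - 1.74 = 12.26.

12.26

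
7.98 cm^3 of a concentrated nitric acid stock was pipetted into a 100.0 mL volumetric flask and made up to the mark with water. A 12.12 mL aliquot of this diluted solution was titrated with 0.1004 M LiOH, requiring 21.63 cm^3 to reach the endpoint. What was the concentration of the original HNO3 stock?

2.25 M

n(LiOH) = 0.1004 x 0.02163 = 0.002172 mol.
n(HNO3) in the aliquot = 0.002172 mol.
[diluted HNO3] = 0.002172 / 0.01212 = 0.1792 M.
Dilution factor = 100.0/7.980 = 12.53, so [stock] = 0.1792 x 12.53 = 2.25 M.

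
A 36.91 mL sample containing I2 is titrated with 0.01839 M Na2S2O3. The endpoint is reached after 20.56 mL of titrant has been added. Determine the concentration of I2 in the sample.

n(Na2S2O3) = 0.01839 x 0.02056 = 0.0003781 mol.
From the balanced equation, 2 mol Na2S2O3 reacts with 1 mol I2, so n(I2) = 0.0003781 x 1/2 = 0.0001890 mol.
[I2] = 0.0001890 / 0.03691 L = 0.00512 M.

0.00512 M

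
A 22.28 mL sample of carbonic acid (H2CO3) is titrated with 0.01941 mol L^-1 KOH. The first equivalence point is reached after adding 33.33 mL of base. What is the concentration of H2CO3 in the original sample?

0.0290 M

n(KOH) = 0.01941 x 0.03333 = 0.0006469 mol.
At the first equivalence point, 1 mol OH^- react per mol H2CO3, so n(H2CO3) = 0.0006469 / 1 = 0.0006469 mol.
[H2CO3] = 0.0006469 / 0.02228 L = 0.0290 M.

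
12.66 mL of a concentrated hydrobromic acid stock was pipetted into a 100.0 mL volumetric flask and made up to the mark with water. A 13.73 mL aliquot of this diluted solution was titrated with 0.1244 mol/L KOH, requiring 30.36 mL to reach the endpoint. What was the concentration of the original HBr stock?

2.17 M

n(KOH) = 0.1244 x 0.03036 = 0.003777 mol.
n(HBr) in the aliquot = 0.003777 mol.
[diluted HBr] = 0.003777 / 0.01373 = 0.2751 M.
Dilution factor = 100.0/12.66 = 7.899, so [stock] = 0.2751 x 7.899 = 2.17 M.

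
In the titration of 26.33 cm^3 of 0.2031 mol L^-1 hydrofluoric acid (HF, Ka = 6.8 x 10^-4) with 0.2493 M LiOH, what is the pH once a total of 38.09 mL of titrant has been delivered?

n(acid) = 0.2031 x 0.02633 = 0.005348 mol; n(LiOH) added = 0.2493 x 0.03809 = 0.009496 mol.
Base is in excess by 0.009496 - 0.005348 = 0.004148 mol in a total volume of 0.06442 L.
[OH^-] = 0.004148/0.06442 = 0.06439 M, so pOH = 1.19 and pH = 14.00 - 1.19 = 12.81.

12.81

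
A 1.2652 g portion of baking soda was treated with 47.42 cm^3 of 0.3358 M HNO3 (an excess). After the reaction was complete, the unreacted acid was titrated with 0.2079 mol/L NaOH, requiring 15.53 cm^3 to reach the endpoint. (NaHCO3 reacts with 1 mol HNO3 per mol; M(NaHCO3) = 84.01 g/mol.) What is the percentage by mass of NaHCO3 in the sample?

84.3%

Total n(HNO3) added = 0.3358 x 0.04742 = 0.01592 mol.
n(NaOH) used = 0.2079 x 0.01553 = 0.003229 mol, which equals the excess n(HNO3).
So n(HNO3) consumed by the sample = 0.01592 - 0.003229 = 0.01269 mol.
n(NaHCO3) = 0.01269 / 1 = 0.01269 mol.
mass NaHCO3 = 0.01269 x 84.01 = 1.067 g, so %NaHCO3 = 1.067/1.2652 x 100 = 84.3%.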